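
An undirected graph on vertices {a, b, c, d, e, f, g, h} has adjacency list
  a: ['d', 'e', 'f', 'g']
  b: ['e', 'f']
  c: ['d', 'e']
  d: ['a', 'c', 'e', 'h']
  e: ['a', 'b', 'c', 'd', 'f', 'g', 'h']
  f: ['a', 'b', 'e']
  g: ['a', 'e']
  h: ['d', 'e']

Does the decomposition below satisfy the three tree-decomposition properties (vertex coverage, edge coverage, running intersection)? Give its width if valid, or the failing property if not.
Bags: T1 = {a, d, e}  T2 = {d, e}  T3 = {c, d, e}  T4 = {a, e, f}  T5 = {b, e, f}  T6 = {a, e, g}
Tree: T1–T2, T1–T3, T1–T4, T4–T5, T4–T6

A tree decomposition must satisfy three properties: every vertex lies in some bag; for every edge, both endpoints lie together in some bag; and for every vertex, the bags containing it form a connected subtree. Here vertex h appears in no bag, so the decomposition is invalid.

No — vertex h appears in no bag.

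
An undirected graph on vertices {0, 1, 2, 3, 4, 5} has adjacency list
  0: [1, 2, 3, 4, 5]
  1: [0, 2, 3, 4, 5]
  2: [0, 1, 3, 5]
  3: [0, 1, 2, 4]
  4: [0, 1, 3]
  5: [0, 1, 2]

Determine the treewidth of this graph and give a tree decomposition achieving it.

Each bag holds 4 vertices, so the decomposition has width 3, which upper-bounds the treewidth. For the lower bound, the 4 vertices {0, 1, 2, 3} are pairwise adjacent, and any tree decomposition puts a clique entirely inside one bag — forcing width ≥ 3. Combining the bounds, tw(G) = 3.

Treewidth 3.
One optimal decomposition is:
Bags: B1 = {0, 1, 2, 5}  B2 = {0, 1, 2, 3}  B3 = {0, 1, 3, 4}
Tree: B1–B2, B2–B3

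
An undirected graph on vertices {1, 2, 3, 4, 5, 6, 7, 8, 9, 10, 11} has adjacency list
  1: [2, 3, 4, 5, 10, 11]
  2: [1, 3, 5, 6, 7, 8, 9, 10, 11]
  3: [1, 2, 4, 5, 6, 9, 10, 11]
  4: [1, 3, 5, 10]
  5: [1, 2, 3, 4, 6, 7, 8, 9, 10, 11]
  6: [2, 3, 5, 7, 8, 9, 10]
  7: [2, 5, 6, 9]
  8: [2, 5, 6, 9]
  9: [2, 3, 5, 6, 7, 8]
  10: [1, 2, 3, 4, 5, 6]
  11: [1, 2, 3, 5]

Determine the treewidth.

A width-4 tree decomposition is:
Bags: B1 = {2, 5, 6, 8, 9}  B2 = {2, 3, 5, 6, 9}  B3 = {2, 3, 5, 6, 10}  B4 = {1, 2, 3, 5, 10}  B5 = {1, 2, 3, 5, 11}  B6 = {1, 3, 4, 5, 10}  B7 = {2, 5, 6, 7, 9}
Tree: B1–B2, B2–B3, B3–B4, B4–B5, B4–B6, B1–B7
Every bag has size at most 5, so the width is 5 − 1 = 4 and tw(G) ≤ 4. For the lower bound, the 5 vertices {2, 5, 6, 8, 9} are pairwise adjacent, and any tree decomposition puts a clique entirely inside one bag — forcing width ≥ 4. Combining the bounds, tw(G) = 4.

4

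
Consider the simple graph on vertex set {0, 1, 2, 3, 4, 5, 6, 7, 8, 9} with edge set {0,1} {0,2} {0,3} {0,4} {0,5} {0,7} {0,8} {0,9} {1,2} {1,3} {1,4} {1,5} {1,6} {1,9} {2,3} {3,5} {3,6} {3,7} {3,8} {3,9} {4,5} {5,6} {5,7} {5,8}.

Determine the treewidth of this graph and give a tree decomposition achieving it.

Treewidth 3.
One such decomposition:
Bags: B1 = {0, 1, 3, 9}  B2 = {0, 1, 3, 5}  B3 = {0, 3, 5, 8}  B4 = {0, 3, 5, 7}  B5 = {0, 1, 2, 3}  B6 = {1, 3, 5, 6}  B7 = {0, 1, 4, 5}
Tree: B1–B2, B2–B3, B2–B4, B2–B5, B2–B6, B2–B7

Each bag holds 4 vertices, so the decomposition has width 3, which upper-bounds the treewidth. Conversely, {0, 3, 5, 8} is a clique of size 4, and the vertices of any clique must share a bag in every tree decomposition; so some bag has ≥ 4 vertices and tw(G) ≥ 3. Therefore the treewidth is 3.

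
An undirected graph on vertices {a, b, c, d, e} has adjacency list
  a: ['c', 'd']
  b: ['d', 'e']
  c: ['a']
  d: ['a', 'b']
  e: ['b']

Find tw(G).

1

A width-1 tree decomposition is:
Bags: B1 = {b, e}  B2 = {b, d}  B3 = {a, d}  B4 = {a, c}
Tree: B1–B2, B2–B3, B3–B4
Every bag has size at most 2, so the width is 2 − 1 = 1 and tw(G) ≤ 1. Any graph with an edge has treewidth ≥ 1, and G has the edge e–b. Combining the bounds, tw(G) = 1.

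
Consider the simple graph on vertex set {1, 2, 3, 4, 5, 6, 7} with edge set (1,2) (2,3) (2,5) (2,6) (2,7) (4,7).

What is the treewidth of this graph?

1

A width-1 tree decomposition is:
Bags: B1 = {2, 5}  B2 = {2, 3}  B3 = {2, 6}  B4 = {2, 7}  B5 = {1, 2}  B6 = {4, 7}
Tree: B1–B2, B1–B3, B2–B4, B4–B5, B4–B6
Each bag holds 2 vertices, so the decomposition has width 1, which upper-bounds the treewidth. Any graph with an edge has treewidth ≥ 1, and G has the edge 2–5. Combining the bounds, tw(G) = 1.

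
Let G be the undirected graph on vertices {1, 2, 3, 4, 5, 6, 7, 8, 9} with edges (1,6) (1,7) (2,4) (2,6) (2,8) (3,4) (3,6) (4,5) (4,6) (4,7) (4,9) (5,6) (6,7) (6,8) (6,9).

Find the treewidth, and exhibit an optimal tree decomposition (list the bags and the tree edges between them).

Treewidth 2.
One optimal decomposition is:
Bags: B1 = {4, 5, 6}  B2 = {3, 4, 6}  B3 = {4, 6, 7}  B4 = {2, 4, 6}  B5 = {4, 6, 9}  B6 = {2, 6, 8}  B7 = {1, 6, 7}
Tree: B1–B2, B1–B3, B2–B4, B3–B5, B4–B6, B3–B7

The largest bag has 3 vertices, giving width 2; this decomposition certifies tw(G) ≤ 2. Conversely, {2, 6, 8} is a clique of size 3, and the vertices of any clique must share a bag in every tree decomposition; so some bag has ≥ 3 vertices and tw(G) ≥ 2. Hence tw(G) = 2 exactly.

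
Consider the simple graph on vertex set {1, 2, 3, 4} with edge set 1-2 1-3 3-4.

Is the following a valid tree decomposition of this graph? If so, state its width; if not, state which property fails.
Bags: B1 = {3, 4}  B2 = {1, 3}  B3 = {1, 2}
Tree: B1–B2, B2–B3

Yes; width 1.

Every vertex of G appears in some bag (union = {1, 2, 3, 4}); every edge is covered by a bag; and for each vertex v the set of bags containing v is connected in the bag tree. The decomposition is therefore valid. The largest bag has 2 vertices, so the width is 1.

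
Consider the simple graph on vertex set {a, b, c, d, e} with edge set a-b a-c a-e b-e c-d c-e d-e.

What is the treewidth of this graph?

A width-2 tree decomposition is:
Bags: B1 = {a, b, e}  B2 = {a, c, e}  B3 = {c, d, e}
Tree: B1–B2, B2–B3
The largest bag has 3 vertices, giving width 2; this decomposition certifies tw(G) ≤ 2. On the other hand G contains the 3-clique {c, d, e}. A clique must lie in a single bag of any decomposition, so no decomposition can have width below 2. Combining the bounds, tw(G) = 2.

2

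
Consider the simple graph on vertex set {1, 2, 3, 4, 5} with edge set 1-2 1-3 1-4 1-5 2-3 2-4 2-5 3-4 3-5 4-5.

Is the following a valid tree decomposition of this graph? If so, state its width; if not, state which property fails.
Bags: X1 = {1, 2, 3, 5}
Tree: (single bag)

A tree decomposition must satisfy three properties: every vertex lies in some bag; for every edge, both endpoints lie together in some bag; and for every vertex, the bags containing it form a connected subtree. Here vertex 4 appears in no bag, so the decomposition is invalid.

No — vertex 4 appears in no bag.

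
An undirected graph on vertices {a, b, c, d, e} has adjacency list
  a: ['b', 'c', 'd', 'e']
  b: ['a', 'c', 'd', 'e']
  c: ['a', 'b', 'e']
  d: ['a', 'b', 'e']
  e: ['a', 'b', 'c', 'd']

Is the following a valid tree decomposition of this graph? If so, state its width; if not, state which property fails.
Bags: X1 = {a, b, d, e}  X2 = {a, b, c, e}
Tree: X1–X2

Vertex coverage: the bags together contain {a, b, c, d, e}, the full vertex set. Edge coverage: each edge of G has both endpoints in at least one bag. Running intersection: for every vertex, the bags containing it form a connected subtree. All three properties hold, so this is a valid tree decomposition of width max|bag| − 1 = 3, and hence tw(G) ≤ 3.

Yes; width 3.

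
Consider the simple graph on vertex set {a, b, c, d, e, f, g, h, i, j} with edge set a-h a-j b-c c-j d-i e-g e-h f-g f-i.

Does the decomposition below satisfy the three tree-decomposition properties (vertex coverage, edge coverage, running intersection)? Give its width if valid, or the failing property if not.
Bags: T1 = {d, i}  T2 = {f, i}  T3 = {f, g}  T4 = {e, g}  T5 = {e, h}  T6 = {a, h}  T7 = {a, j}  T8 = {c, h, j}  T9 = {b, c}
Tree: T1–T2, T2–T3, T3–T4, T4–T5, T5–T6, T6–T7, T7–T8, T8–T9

No — bags containing vertex h are not connected in the tree.

A tree decomposition must satisfy three properties: every vertex lies in some bag; for every edge, both endpoints lie together in some bag; and for every vertex, the bags containing it form a connected subtree. Here bags containing vertex h are not connected in the tree, so the decomposition is invalid.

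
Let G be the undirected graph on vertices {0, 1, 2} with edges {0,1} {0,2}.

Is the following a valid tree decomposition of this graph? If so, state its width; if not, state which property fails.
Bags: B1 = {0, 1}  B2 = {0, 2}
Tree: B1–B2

Yes; width 1.

Checking the three conditions: (i) the bags cover all of {0, 1, 2}; (ii) for each edge, some bag contains both endpoints; (iii) the bags containing any fixed vertex form a subtree. All hold, so the decomposition is valid with width 2 − 1 = 1.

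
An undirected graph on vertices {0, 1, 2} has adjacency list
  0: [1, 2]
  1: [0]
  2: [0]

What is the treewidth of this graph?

1

A width-1 tree decomposition is:
Bags: B1 = {0, 1}  B2 = {0, 2}
Tree: B1–B2
The largest bag has 2 vertices, giving width 1; this decomposition certifies tw(G) ≤ 1. Any graph with an edge has treewidth ≥ 1, and G has the edge 0–1. Combining the bounds, tw(G) = 1.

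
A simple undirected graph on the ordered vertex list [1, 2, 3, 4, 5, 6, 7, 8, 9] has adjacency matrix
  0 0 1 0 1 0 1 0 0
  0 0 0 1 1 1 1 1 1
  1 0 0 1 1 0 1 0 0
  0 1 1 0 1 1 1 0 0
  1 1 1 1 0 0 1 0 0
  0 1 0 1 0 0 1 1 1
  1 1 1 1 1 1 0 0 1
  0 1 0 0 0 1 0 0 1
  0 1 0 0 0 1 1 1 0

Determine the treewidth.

A width-3 tree decomposition is:
Bags: B1 = {2, 4, 6, 7}  B2 = {2, 4, 5, 7}  B3 = {2, 6, 7, 9}  B4 = {3, 4, 5, 7}  B5 = {1, 3, 5, 7}  B6 = {2, 6, 8, 9}
Tree: B1–B2, B1–B3, B2–B4, B4–B5, B3–B6
The largest bag has 4 vertices, giving width 3; this decomposition certifies tw(G) ≤ 3. Conversely, {2, 6, 8, 9} is a clique of size 4, and the vertices of any clique must share a bag in every tree decomposition; so some bag has ≥ 4 vertices and tw(G) ≥ 3. Therefore the treewidth is 3.

3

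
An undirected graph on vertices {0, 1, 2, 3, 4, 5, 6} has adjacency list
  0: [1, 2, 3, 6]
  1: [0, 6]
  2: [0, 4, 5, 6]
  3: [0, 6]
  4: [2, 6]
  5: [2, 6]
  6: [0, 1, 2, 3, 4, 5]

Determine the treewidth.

A width-2 tree decomposition is:
Bags: B1 = {2, 4, 6}  B2 = {0, 2, 6}  B3 = {2, 5, 6}  B4 = {0, 1, 6}  B5 = {0, 3, 6}
Tree: B1–B2, B1–B3, B2–B4, B2–B5
Each bag holds 3 vertices, so the decomposition has width 2, which upper-bounds the treewidth. On the other hand G contains the 3-clique {0, 1, 6}. A clique must lie in a single bag of any decomposition, so no decomposition can have width below 2. Hence tw(G) = 2 exactly.

2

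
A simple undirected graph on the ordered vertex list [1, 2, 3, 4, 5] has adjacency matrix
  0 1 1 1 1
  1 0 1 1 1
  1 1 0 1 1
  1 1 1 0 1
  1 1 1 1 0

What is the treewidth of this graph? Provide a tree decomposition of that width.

With just one bag of size 5, the width is 5 − 1 = 4, so tw(G) ≤ 4. Conversely, {1, 2, 3, 4, 5} is a clique of size 5, and the vertices of any clique must share a bag in every tree decomposition; so some bag has ≥ 5 vertices and tw(G) ≥ 4. The upper and lower bounds meet at 4, so that is the treewidth.

Treewidth 4.
One optimal decomposition is:
Bags: B1 = {1, 2, 3, 4, 5}
Tree: (single bag)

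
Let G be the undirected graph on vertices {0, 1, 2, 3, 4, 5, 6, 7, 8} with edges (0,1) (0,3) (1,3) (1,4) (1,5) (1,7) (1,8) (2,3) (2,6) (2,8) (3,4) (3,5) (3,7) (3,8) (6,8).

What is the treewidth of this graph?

A width-2 tree decomposition is:
Bags: B1 = {1, 3, 8}  B2 = {0, 1, 3}  B3 = {1, 3, 5}  B4 = {2, 3, 8}  B5 = {2, 6, 8}  B6 = {1, 3, 4}  B7 = {1, 3, 7}
Tree: B1–B2, B1–B3, B1–B4, B4–B5, B3–B6, B6–B7
The largest bag has 3 vertices, giving width 2; this decomposition certifies tw(G) ≤ 2. For the lower bound, the 3 vertices {0, 1, 3} are pairwise adjacent, and any tree decomposition puts a clique entirely inside one bag — forcing width ≥ 2. The upper and lower bounds meet at 2, so that is the treewidth.

2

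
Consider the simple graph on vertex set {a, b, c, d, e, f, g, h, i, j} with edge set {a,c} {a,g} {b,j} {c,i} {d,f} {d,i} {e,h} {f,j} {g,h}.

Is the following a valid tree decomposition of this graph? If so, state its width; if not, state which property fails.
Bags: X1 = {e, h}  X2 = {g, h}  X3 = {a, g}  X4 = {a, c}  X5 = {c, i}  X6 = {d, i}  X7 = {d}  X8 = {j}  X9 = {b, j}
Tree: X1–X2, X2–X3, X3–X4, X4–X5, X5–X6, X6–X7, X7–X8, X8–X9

A tree decomposition must satisfy three properties: every vertex lies in some bag; for every edge, both endpoints lie together in some bag; and for every vertex, the bags containing it form a connected subtree. Here vertex f appears in no bag, so the decomposition is invalid.

No — vertex f appears in no bag.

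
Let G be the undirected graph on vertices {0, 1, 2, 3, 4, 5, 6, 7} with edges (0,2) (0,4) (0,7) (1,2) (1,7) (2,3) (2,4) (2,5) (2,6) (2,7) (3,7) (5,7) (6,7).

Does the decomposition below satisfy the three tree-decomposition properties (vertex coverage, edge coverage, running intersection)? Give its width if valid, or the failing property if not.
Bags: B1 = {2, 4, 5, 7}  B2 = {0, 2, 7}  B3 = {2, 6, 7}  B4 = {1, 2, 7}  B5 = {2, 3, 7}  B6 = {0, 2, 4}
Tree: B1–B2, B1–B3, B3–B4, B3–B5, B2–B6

A tree decomposition must satisfy three properties: every vertex lies in some bag; for every edge, both endpoints lie together in some bag; and for every vertex, the bags containing it form a connected subtree. Here bags containing vertex 4 are not connected in the tree, so the decomposition is invalid.

No — bags containing vertex 4 are not connected in the tree.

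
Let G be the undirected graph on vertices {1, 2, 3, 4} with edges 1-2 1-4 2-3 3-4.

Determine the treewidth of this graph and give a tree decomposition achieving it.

Treewidth 2.
One such decomposition:
Bags: B1 = {1, 2, 3}  B2 = {1, 3, 4}
Tree: B1–B2

Each bag holds 3 vertices, so the decomposition has width 2, which upper-bounds the treewidth. For the lower bound, G contains the cycle 1–2–3–4–1, so G is not a forest; only forests have treewidth ≤ 1, hence tw(G) ≥ 2. Combining the bounds, tw(G) = 2.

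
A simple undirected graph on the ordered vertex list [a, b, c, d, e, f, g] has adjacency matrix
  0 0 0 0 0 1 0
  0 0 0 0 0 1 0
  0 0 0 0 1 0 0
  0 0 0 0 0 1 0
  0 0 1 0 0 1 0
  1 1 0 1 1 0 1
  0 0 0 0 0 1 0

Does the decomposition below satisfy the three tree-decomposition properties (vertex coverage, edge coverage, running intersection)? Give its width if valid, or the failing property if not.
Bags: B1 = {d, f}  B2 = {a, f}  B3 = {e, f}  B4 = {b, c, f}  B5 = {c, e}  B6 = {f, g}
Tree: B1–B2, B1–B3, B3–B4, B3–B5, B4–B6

A tree decomposition must satisfy three properties: every vertex lies in some bag; for every edge, both endpoints lie together in some bag; and for every vertex, the bags containing it form a connected subtree. Here bags containing vertex c are not connected in the tree, so the decomposition is invalid.

No — bags containing vertex c are not connected in the tree.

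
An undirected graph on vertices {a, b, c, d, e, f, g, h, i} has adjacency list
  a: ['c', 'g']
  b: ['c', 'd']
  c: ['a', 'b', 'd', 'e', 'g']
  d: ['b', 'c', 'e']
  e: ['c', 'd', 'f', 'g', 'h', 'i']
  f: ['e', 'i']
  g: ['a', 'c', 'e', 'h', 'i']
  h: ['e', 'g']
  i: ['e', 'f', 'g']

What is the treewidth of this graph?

A width-2 tree decomposition is:
Bags: B1 = {c, d, e}  B2 = {c, e, g}  B3 = {e, g, i}  B4 = {b, c, d}  B5 = {a, c, g}  B6 = {e, f, i}  B7 = {e, g, h}
Tree: B1–B2, B2–B3, B1–B4, B2–B5, B3–B6, B3–B7
Every bag has size at most 3, so the width is 3 − 1 = 2 and tw(G) ≤ 2. Conversely, {c, d, e} is a clique of size 3, and the vertices of any clique must share a bag in every tree decomposition; so some bag has ≥ 3 vertices and tw(G) ≥ 2. Therefore the treewidth is 2.

2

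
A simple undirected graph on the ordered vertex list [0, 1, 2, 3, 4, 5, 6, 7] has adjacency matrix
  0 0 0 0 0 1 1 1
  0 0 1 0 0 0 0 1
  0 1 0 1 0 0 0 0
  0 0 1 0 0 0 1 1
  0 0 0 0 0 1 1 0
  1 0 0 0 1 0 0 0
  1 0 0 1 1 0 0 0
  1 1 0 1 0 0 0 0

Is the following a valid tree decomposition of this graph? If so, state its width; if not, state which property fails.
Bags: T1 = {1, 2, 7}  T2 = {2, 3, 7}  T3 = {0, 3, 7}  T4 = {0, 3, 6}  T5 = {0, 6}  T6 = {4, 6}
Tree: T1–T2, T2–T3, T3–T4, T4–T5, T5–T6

No — vertex 5 appears in no bag.

A tree decomposition must satisfy three properties: every vertex lies in some bag; for every edge, both endpoints lie together in some bag; and for every vertex, the bags containing it form a connected subtree. Here vertex 5 appears in no bag, so the decomposition is invalid.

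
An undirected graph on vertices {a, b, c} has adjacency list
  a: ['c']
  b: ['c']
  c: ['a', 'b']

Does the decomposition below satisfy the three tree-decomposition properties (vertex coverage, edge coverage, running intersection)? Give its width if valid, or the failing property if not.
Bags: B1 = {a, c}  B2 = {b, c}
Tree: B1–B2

Vertex coverage: the bags together contain {a, b, c}, the full vertex set. Edge coverage: each edge of G has both endpoints in at least one bag. Running intersection: for every vertex, the bags containing it form a connected subtree. All three properties hold, so this is a valid tree decomposition of width max|bag| − 1 = 1, and hence tw(G) ≤ 1.

Yes; width 1.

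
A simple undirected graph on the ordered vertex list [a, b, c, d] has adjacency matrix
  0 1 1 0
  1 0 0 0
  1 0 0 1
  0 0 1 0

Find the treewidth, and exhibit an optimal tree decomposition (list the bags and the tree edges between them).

The largest bag has 2 vertices, giving width 1; this decomposition certifies tw(G) ≤ 1. Since G has at least one edge (e.g. c–d), it is not an edgeless graph, so tw(G) ≥ 1. Hence tw(G) = 1 exactly.

Treewidth 1.
One such decomposition:
Bags: B1 = {c, d}  B2 = {a, c}  B3 = {a, b}
Tree: B1–B2, B2–B3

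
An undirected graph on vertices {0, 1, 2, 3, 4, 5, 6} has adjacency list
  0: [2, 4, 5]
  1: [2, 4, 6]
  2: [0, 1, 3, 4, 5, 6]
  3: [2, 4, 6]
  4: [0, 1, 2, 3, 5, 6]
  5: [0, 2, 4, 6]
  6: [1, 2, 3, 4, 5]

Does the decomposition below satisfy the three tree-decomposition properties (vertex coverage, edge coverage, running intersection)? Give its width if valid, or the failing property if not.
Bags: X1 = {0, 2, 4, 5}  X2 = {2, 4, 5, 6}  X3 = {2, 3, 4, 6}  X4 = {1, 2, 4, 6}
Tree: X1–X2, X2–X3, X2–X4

Vertex coverage: the bags together contain {0, 1, 2, 3, 4, 5, 6}, the full vertex set. Edge coverage: each edge of G has both endpoints in at least one bag. Running intersection: for every vertex, the bags containing it form a connected subtree. All three properties hold, so this is a valid tree decomposition of width max|bag| − 1 = 3, and hence tw(G) ≤ 3.

Yes; width 3.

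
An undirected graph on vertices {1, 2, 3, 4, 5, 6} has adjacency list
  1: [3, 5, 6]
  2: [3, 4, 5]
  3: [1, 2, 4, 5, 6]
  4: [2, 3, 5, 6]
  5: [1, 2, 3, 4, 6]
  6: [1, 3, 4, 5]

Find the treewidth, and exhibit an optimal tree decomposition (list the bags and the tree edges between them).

Treewidth 3.
Bags: B1 = {3, 4, 5, 6}  B2 = {1, 3, 5, 6}  B3 = {2, 3, 4, 5}
Tree: B1–B2, B1–B3

Every bag has size at most 4, so the width is 4 − 1 = 3 and tw(G) ≤ 3. On the other hand G contains the 4-clique {1, 3, 5, 6}. A clique must lie in a single bag of any decomposition, so no decomposition can have width below 3. Therefore the treewidth is 3.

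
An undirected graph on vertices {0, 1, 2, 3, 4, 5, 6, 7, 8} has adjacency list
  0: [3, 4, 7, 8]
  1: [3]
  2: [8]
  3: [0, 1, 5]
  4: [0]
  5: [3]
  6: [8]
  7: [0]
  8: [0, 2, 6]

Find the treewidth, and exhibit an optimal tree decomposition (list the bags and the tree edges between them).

Each bag holds 2 vertices, so the decomposition has width 1, which upper-bounds the treewidth. Since G has at least one edge (e.g. 4–0), it is not an edgeless graph, so tw(G) ≥ 1. Hence tw(G) = 1 exactly.

Treewidth 1.
One optimal decomposition is:
Bags: B1 = {0, 4}  B2 = {0, 3}  B3 = {0, 7}  B4 = {1, 3}  B5 = {3, 5}  B6 = {0, 8}  B7 = {6, 8}  B8 = {2, 8}
Tree: B1–B2, B2–B3, B2–B4, B2–B5, B1–B6, B6–B7, B6–B8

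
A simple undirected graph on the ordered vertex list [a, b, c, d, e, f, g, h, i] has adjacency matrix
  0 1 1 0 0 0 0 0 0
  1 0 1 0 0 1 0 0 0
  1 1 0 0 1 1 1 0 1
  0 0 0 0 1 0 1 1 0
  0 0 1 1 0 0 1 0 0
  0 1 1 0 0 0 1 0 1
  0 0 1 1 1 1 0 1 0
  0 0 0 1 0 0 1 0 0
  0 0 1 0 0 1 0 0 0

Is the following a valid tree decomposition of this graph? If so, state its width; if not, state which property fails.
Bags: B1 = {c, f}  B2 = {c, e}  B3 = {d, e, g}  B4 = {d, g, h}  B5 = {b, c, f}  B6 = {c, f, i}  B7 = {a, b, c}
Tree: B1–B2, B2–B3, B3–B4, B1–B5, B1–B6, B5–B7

A tree decomposition must satisfy three properties: every vertex lies in some bag; for every edge, both endpoints lie together in some bag; and for every vertex, the bags containing it form a connected subtree. Here edge (g,f) lies in no bag, so the decomposition is invalid.

No — edge (g,f) lies in no bag.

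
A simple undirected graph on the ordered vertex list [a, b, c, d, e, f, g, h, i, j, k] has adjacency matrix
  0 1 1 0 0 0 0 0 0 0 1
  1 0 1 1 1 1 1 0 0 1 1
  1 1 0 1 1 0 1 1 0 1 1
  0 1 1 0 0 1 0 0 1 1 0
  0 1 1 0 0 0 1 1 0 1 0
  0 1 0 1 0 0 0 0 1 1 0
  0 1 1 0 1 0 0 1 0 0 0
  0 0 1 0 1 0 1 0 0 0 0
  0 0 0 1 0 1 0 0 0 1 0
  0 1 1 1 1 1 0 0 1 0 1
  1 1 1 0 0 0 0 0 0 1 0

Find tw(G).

3

A width-3 tree decomposition is:
Bags: B1 = {b, c, e, g}  B2 = {b, c, e, j}  B3 = {b, c, d, j}  B4 = {b, c, j, k}  B5 = {a, b, c, k}  B6 = {b, d, f, j}  B7 = {d, f, i, j}  B8 = {c, e, g, h}
Tree: B1–B2, B2–B3, B3–B4, B4–B5, B3–B6, B6–B7, B1–B8
Every bag has size at most 4, so the width is 4 − 1 = 3 and tw(G) ≤ 3. On the other hand G contains the 4-clique {c, e, g, h}. A clique must lie in a single bag of any decomposition, so no decomposition can have width below 3. Therefore the treewidth is 3.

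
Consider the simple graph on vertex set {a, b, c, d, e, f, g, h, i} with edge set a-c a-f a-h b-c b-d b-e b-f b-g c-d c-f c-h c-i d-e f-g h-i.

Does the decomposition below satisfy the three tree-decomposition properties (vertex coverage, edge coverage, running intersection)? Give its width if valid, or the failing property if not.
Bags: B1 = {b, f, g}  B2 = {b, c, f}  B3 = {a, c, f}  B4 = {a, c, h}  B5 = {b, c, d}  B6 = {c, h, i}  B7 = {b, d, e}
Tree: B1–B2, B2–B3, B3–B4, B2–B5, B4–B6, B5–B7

Vertex coverage: the bags together contain {a, b, c, d, e, f, g, h, i}, the full vertex set. Edge coverage: each edge of G has both endpoints in at least one bag. Running intersection: for every vertex, the bags containing it form a connected subtree. All three properties hold, so this is a valid tree decomposition of width max|bag| − 1 = 2, and hence tw(G) ≤ 2.

Yes; width 2.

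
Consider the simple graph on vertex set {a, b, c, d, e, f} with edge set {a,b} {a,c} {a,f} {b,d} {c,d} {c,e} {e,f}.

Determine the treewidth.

A width-2 tree decomposition is:
Bags: B1 = {b, c, d}  B2 = {a, b, c}  B3 = {a, c, e}  B4 = {a, e, f}
Tree: B1–B2, B2–B3, B3–B4
The largest bag has 3 vertices, giving width 2; this decomposition certifies tw(G) ≤ 2. Since d–b–a–c–d is a cycle in G, G is not acyclic. Forests are exactly the graphs of treewidth ≤ 1, so tw(G) ≥ 2. Combining the bounds, tw(G) = 2.

2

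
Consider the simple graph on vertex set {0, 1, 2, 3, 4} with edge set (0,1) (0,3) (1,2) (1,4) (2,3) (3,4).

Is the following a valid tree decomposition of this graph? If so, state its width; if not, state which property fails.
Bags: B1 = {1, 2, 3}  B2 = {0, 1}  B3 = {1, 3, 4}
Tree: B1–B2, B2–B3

A tree decomposition must satisfy three properties: every vertex lies in some bag; for every edge, both endpoints lie together in some bag; and for every vertex, the bags containing it form a connected subtree. Here edge (3,0) lies in no bag, so the decomposition is invalid.

No — edge (3,0) lies in no bag.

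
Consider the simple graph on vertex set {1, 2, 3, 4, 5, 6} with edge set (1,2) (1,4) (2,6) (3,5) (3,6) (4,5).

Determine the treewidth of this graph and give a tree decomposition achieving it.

Treewidth 2.
One optimal decomposition is:
Bags: B1 = {1, 2, 4}  B2 = {2, 4, 5}  B3 = {2, 3, 5}  B4 = {2, 3, 6}
Tree: B1–B2, B2–B3, B3–B4

The largest bag has 3 vertices, giving width 2; this decomposition certifies tw(G) ≤ 2. Since 2–1–4–5–3–6–2 is a cycle in G, G is not acyclic. Forests are exactly the graphs of treewidth ≤ 1, so tw(G) ≥ 2. The upper and lower bounds meet at 2, so that is the treewidth.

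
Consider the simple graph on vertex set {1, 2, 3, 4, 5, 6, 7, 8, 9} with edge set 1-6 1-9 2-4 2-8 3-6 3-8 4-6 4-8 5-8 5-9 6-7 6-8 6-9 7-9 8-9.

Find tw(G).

A width-2 tree decomposition is:
Bags: B1 = {6, 7, 9}  B2 = {6, 8, 9}  B3 = {5, 8, 9}  B4 = {4, 6, 8}  B5 = {1, 6, 9}  B6 = {2, 4, 8}  B7 = {3, 6, 8}
Tree: B1–B2, B2–B3, B2–B4, B2–B5, B4–B6, B4–B7
Each bag holds 3 vertices, so the decomposition has width 2, which upper-bounds the treewidth. Conversely, {2, 4, 8} is a clique of size 3, and the vertices of any clique must share a bag in every tree decomposition; so some bag has ≥ 3 vertices and tw(G) ≥ 2. Hence tw(G) = 2 exactly.

2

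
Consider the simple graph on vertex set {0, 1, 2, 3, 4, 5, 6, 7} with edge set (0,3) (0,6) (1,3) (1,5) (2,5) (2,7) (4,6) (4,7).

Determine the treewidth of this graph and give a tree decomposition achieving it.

Treewidth 2.
One such decomposition:
Bags: B1 = {0, 1, 3}  B2 = {0, 1, 5}  B3 = {0, 2, 5}  B4 = {0, 2, 7}  B5 = {0, 4, 7}  B6 = {0, 4, 6}
Tree: B1–B2, B2–B3, B3–B4, B4–B5, B5–B6

Each bag holds 3 vertices, so the decomposition has width 2, which upper-bounds the treewidth. Since 0–3–1–5–2–7–4–6–0 is a cycle in G, G is not acyclic. Forests are exactly the graphs of treewidth ≤ 1, so tw(G) ≥ 2. Hence tw(G) = 2 exactly.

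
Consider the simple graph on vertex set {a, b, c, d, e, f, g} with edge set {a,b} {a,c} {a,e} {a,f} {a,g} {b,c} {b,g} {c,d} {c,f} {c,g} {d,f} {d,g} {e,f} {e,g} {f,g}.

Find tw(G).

3

A width-3 tree decomposition is:
Bags: B1 = {a, c, f, g}  B2 = {c, d, f, g}  B3 = {a, e, f, g}  B4 = {a, b, c, g}
Tree: B1–B2, B1–B3, B1–B4
Every bag has size at most 4, so the width is 4 − 1 = 3 and tw(G) ≤ 3. For the lower bound, the 4 vertices {a, e, f, g} are pairwise adjacent, and any tree decomposition puts a clique entirely inside one bag — forcing width ≥ 3. The upper and lower bounds meet at 3, so that is the treewidth.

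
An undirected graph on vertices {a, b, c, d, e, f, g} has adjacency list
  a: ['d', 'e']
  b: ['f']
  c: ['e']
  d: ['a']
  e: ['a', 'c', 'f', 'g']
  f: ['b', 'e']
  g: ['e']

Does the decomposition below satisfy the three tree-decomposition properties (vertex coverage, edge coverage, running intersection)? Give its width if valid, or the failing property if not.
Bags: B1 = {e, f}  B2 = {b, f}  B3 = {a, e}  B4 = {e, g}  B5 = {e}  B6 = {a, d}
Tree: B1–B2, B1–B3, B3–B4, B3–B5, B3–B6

A tree decomposition must satisfy three properties: every vertex lies in some bag; for every edge, both endpoints lie together in some bag; and for every vertex, the bags containing it form a connected subtree. Here vertex c appears in no bag, so the decomposition is invalid.

No — vertex c appears in no bag.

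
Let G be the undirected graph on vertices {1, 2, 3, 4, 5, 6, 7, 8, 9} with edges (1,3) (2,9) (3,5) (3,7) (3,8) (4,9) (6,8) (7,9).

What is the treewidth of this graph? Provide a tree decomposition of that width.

Treewidth 1.
One optimal decomposition is:
Bags: B1 = {7, 9}  B2 = {3, 7}  B3 = {4, 9}  B4 = {3, 8}  B5 = {6, 8}  B6 = {3, 5}  B7 = {1, 3}  B8 = {2, 9}
Tree: B1–B2, B1–B3, B2–B4, B4–B5, B2–B6, B6–B7, B3–B8

The largest bag has 2 vertices, giving width 1; this decomposition certifies tw(G) ≤ 1. Since G has at least one edge (e.g. 9–7), it is not an edgeless graph, so tw(G) ≥ 1. Therefore the treewidth is 1.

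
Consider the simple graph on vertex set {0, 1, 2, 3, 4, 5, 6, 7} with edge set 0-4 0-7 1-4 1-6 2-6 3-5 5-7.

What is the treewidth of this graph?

A width-1 tree decomposition is:
Bags: B1 = {3, 5}  B2 = {5, 7}  B3 = {0, 7}  B4 = {0, 4}  B5 = {1, 4}  B6 = {1, 6}  B7 = {2, 6}
Tree: B1–B2, B2–B3, B3–B4, B4–B5, B5–B6, B6–B7
The largest bag has 2 vertices, giving width 1; this decomposition certifies tw(G) ≤ 1. Since G has at least one edge (e.g. 3–5), it is not an edgeless graph, so tw(G) ≥ 1. Combining the bounds, tw(G) = 1.

1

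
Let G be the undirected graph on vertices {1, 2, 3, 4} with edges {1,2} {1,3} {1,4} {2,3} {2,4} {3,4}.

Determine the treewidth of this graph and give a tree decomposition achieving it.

With just one bag of size 4, the width is 4 − 1 = 3, so tw(G) ≤ 3. Conversely, {1, 2, 3, 4} is a clique of size 4, and the vertices of any clique must share a bag in every tree decomposition; so some bag has ≥ 4 vertices and tw(G) ≥ 3. The upper and lower bounds meet at 3, so that is the treewidth.

Treewidth 3.
One such decomposition:
Bags: B1 = {1, 2, 3, 4}
Tree: (single bag)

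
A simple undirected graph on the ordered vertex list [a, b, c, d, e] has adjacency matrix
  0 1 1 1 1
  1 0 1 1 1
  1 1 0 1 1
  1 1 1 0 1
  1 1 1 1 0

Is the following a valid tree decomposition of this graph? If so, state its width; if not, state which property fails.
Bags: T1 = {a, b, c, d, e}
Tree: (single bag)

Checking the three conditions: (i) the bags cover all of {a, b, c, d, e}; (ii) for each edge, some bag contains both endpoints; (iii) the bags containing any fixed vertex form a subtree. All hold, so the decomposition is valid with width 5 − 1 = 4.

Yes; width 4.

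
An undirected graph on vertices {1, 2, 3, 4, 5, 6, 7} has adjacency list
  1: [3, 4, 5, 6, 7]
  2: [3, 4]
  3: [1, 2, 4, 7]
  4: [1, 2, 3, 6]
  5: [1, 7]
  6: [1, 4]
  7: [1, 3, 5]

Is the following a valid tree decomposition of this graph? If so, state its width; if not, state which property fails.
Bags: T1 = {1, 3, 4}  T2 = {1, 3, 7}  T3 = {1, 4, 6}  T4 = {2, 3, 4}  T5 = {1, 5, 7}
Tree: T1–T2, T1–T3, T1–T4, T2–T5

Every vertex of G appears in some bag (union = {1, 2, 3, 4, 5, 6, 7}); every edge is covered by a bag; and for each vertex v the set of bags containing v is connected in the bag tree. The decomposition is therefore valid. The largest bag has 3 vertices, so the width is 2.

Yes; width 2.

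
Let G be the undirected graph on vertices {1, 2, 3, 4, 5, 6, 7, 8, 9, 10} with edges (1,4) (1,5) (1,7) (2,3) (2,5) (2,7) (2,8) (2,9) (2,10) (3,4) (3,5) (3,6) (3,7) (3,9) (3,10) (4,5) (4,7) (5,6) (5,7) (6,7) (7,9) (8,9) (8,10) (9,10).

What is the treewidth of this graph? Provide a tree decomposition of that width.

Treewidth 3.
One such decomposition:
Bags: B1 = {3, 5, 6, 7}  B2 = {3, 4, 5, 7}  B3 = {2, 3, 5, 7}  B4 = {1, 4, 5, 7}  B5 = {2, 3, 7, 9}  B6 = {2, 3, 9, 10}  B7 = {2, 8, 9, 10}
Tree: B1–B2, B1–B3, B2–B4, B3–B5, B5–B6, B6–B7

Each bag holds 4 vertices, so the decomposition has width 3, which upper-bounds the treewidth. Conversely, {2, 8, 9, 10} is a clique of size 4, and the vertices of any clique must share a bag in every tree decomposition; so some bag has ≥ 4 vertices and tw(G) ≥ 3. Hence tw(G) = 3 exactly.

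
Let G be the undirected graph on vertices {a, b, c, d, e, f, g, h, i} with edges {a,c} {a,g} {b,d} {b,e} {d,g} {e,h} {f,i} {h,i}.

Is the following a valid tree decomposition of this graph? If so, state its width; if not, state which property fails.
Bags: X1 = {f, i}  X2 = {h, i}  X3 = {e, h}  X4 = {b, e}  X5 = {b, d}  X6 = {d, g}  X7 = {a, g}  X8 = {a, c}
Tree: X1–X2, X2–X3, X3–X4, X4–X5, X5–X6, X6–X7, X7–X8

Every vertex of G appears in some bag (union = {a, b, c, d, e, f, g, h, i}); every edge is covered by a bag; and for each vertex v the set of bags containing v is connected in the bag tree. The decomposition is therefore valid. The largest bag has 2 vertices, so the width is 1.

Yes; width 1.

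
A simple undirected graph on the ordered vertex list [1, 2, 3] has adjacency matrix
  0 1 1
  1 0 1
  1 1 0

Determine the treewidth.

2

A width-2 tree decomposition is:
Bags: B1 = {1, 2, 3}
Tree: (single bag)
A single bag containing all 3 vertices is trivially a valid decomposition of width 2. On the other hand G contains the 3-clique {1, 2, 3}. A clique must lie in a single bag of any decomposition, so no decomposition can have width below 2. Combining the bounds, tw(G) = 2.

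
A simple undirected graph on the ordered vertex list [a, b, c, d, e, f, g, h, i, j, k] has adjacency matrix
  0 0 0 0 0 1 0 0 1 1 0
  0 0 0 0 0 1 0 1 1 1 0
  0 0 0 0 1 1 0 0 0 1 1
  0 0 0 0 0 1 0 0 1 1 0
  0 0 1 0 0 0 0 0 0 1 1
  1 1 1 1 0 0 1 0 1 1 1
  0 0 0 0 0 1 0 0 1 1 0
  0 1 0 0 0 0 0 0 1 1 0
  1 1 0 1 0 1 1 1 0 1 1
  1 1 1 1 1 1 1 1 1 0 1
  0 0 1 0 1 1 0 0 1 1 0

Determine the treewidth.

A width-3 tree decomposition is:
Bags: B1 = {a, f, i, j}  B2 = {f, g, i, j}  B3 = {f, i, j, k}  B4 = {c, f, j, k}  B5 = {c, e, j, k}  B6 = {d, f, i, j}  B7 = {b, f, i, j}  B8 = {b, h, i, j}
Tree: B1–B2, B2–B3, B3–B4, B4–B5, B3–B6, B3–B7, B7–B8
Each bag holds 4 vertices, so the decomposition has width 3, which upper-bounds the treewidth. On the other hand G contains the 4-clique {c, e, j, k}. A clique must lie in a single bag of any decomposition, so no decomposition can have width below 3. The upper and lower bounds meet at 3, so that is the treewidth.

3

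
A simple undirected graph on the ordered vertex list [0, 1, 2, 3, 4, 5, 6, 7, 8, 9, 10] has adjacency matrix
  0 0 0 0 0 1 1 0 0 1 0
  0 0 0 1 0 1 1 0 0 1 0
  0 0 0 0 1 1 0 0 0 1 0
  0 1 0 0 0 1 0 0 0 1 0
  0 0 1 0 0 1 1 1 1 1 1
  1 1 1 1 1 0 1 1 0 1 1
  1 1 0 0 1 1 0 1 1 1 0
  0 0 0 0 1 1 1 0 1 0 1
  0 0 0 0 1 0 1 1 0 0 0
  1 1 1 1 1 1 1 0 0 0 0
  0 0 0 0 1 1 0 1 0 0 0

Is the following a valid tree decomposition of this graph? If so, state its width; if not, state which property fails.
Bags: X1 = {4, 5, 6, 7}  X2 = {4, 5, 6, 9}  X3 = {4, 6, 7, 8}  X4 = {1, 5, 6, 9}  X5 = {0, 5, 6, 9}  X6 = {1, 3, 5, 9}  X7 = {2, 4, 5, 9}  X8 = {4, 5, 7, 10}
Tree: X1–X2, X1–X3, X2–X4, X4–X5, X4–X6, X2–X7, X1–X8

Checking the three conditions: (i) the bags cover all of {0, 1, 2, 3, 4, 5, 6, 7, 8, 9, 10}; (ii) for each edge, some bag contains both endpoints; (iii) the bags containing any fixed vertex form a subtree. All hold, so the decomposition is valid with width 4 − 1 = 3.

Yes; width 3.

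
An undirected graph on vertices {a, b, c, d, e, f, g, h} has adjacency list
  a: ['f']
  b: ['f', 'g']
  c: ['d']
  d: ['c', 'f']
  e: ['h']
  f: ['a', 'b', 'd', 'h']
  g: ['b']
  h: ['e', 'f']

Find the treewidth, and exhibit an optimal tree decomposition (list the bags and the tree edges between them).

Each bag holds 2 vertices, so the decomposition has width 1, which upper-bounds the treewidth. G has an edge, so its treewidth is at least 1. Combining the bounds, tw(G) = 1.

Treewidth 1.
One such decomposition:
Bags: B1 = {d, f}  B2 = {f, h}  B3 = {b, f}  B4 = {a, f}  B5 = {b, g}  B6 = {e, h}  B7 = {c, d}
Tree: B1–B2, B1–B3, B1–B4, B3–B5, B2–B6, B1–B7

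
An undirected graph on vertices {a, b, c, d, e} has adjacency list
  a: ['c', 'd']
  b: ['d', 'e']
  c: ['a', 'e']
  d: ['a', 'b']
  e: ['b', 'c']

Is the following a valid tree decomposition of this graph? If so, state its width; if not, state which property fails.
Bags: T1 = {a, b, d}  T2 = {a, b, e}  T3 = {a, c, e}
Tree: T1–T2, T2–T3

Yes; width 2.

Checking the three conditions: (i) the bags cover all of {a, b, c, d, e}; (ii) for each edge, some bag contains both endpoints; (iii) the bags containing any fixed vertex form a subtree. All hold, so the decomposition is valid with width 3 − 1 = 2.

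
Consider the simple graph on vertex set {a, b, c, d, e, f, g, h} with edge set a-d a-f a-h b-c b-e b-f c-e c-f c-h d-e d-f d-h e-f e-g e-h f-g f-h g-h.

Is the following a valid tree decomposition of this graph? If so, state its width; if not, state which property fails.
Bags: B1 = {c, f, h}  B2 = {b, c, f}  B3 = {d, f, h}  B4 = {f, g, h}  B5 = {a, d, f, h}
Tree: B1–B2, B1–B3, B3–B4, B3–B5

A tree decomposition must satisfy three properties: every vertex lies in some bag; for every edge, both endpoints lie together in some bag; and for every vertex, the bags containing it form a connected subtree. Here vertex e appears in no bag, so the decomposition is invalid.

No — vertex e appears in no bag.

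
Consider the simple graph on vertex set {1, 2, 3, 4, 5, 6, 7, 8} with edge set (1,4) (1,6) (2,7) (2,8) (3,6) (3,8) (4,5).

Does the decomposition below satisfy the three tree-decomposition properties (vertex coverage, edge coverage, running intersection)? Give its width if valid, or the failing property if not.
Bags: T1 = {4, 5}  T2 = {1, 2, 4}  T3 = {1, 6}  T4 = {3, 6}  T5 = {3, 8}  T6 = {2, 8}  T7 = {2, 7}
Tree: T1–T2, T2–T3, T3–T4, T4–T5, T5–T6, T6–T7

No — bags containing vertex 2 are not connected in the tree.

A tree decomposition must satisfy three properties: every vertex lies in some bag; for every edge, both endpoints lie together in some bag; and for every vertex, the bags containing it form a connected subtree. Here bags containing vertex 2 are not connected in the tree, so the decomposition is invalid.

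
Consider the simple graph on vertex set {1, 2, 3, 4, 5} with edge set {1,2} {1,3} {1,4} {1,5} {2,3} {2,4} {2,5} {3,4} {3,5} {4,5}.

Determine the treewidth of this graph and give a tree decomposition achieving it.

A single bag containing all 5 vertices is trivially a valid decomposition of width 4. On the other hand G contains the 5-clique {1, 2, 3, 4, 5}. A clique must lie in a single bag of any decomposition, so no decomposition can have width below 4. The upper and lower bounds meet at 4, so that is the treewidth.

Treewidth 4.
Bags: B1 = {1, 2, 3, 4, 5}
Tree: (single bag)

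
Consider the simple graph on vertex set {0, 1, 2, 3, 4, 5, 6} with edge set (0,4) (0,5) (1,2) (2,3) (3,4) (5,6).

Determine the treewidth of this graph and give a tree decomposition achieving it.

The largest bag has 2 vertices, giving width 1; this decomposition certifies tw(G) ≤ 1. Since G has at least one edge (e.g. 1–2), it is not an edgeless graph, so tw(G) ≥ 1. Therefore the treewidth is 1.

Treewidth 1.
One optimal decomposition is:
Bags: B1 = {1, 2}  B2 = {2, 3}  B3 = {3, 4}  B4 = {0, 4}  B5 = {0, 5}  B6 = {5, 6}
Tree: B1–B2, B2–B3, B3–B4, B4–B5, B5–B6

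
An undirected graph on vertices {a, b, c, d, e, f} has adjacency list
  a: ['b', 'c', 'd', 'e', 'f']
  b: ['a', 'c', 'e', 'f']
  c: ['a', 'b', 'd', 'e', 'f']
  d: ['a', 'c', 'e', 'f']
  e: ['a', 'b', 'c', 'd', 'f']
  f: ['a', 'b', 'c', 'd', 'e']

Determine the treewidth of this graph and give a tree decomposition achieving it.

Each bag holds 5 vertices, so the decomposition has width 4, which upper-bounds the treewidth. On the other hand G contains the 5-clique {a, c, d, e, f}. A clique must lie in a single bag of any decomposition, so no decomposition can have width below 4. The upper and lower bounds meet at 4, so that is the treewidth.

Treewidth 4.
One such decomposition:
Bags: B1 = {a, b, c, e, f}  B2 = {a, c, d, e, f}
Tree: B1–B2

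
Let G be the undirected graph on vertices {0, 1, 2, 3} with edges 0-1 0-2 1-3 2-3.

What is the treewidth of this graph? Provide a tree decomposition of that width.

The largest bag has 3 vertices, giving width 2; this decomposition certifies tw(G) ≤ 2. Since 1–0–2–3–1 is a cycle in G, G is not acyclic. Forests are exactly the graphs of treewidth ≤ 1, so tw(G) ≥ 2. Therefore the treewidth is 2.

Treewidth 2.
One such decomposition:
Bags: B1 = {0, 1, 2}  B2 = {1, 2, 3}
Tree: B1–B2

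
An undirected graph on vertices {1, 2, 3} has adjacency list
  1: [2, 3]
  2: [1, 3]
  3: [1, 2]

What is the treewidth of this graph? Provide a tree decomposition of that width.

With just one bag of size 3, the width is 3 − 1 = 2, so tw(G) ≤ 2. Conversely, {1, 2, 3} is a clique of size 3, and the vertices of any clique must share a bag in every tree decomposition; so some bag has ≥ 3 vertices and tw(G) ≥ 2. Therefore the treewidth is 2.

Treewidth 2.
One such decomposition:
Bags: B1 = {1, 2, 3}
Tree: (single bag)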